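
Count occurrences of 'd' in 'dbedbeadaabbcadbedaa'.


Scanning 'dbedbeadaabbcadbedaa' for 'd':
  Position 0: 'd' -> MATCH (count: 1)
  Position 3: 'd' -> MATCH (count: 2)
  Position 7: 'd' -> MATCH (count: 3)
  Position 14: 'd' -> MATCH (count: 4)
  Position 17: 'd' -> MATCH (count: 5)
Total occurrences of 'd': 5

5


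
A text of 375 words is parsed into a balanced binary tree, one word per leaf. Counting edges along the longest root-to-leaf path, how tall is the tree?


In a balanced binary tree with n leaves the deepest leaf is ceil(log2(n)) edges below the root.
log2(375) = 8.5507
ceil(8.5507) = 9
height (edges) = 9

9


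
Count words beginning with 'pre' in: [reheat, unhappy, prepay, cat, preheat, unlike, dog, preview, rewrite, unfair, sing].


Checking each word for prefix 'pre':
  'reheat' -> no (count: 0)
  'unhappy' -> no (count: 0)
  'prepay' -> YES, starts with 'pre' (count: 1)
  'cat' -> no (count: 1)
  'preheat' -> YES, starts with 'pre' (count: 2)
  'unlike' -> no (count: 2)
  'dog' -> no (count: 2)
  'preview' -> YES, starts with 'pre' (count: 3)
  'rewrite' -> no (count: 3)
  'unfair' -> no (count: 3)
  'sing' -> no (count: 3)
Total with prefix 'pre': 3

3


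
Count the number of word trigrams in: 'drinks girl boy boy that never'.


Word trigrams from [6] words:
  Trigram 1: (drinks girl boy)
  Trigram 2: (girl boy boy)
  Trigram 3: (boy boy that)
  Trigram 4: (boy that never)
Total word trigrams: 6 - 2 = 4

4


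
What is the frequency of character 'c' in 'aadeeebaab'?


Scanning 'aadeeebaab' for 'c':
  No matches found.
Total occurrences of 'c': 0

0


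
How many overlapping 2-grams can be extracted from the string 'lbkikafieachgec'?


String 'lbkikafieachgec' has length L = 15.
Number of overlapping n-grams = L - n + 1
Substituting: 15 - 2 + 1 = 14

14


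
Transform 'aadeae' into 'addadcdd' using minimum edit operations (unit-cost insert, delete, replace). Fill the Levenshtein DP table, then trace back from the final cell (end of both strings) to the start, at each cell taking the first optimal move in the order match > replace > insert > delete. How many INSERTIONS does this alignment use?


Edit distance = 5. Backtracking from cell (6, 8) with preference match > replace > insert > delete,
then listing the resulting alignment 'aadeae' -> 'addadcdd' left to right:
  Step 1: keep 'a'
  Step 2: insert 'd' [insertion #1]
  Step 3: insert 'd' [insertion #2]
  Step 4: keep 'a'
  Step 5: keep 'd'
  Step 6: replace e->c
  Step 7: replace a->d
  Step 8: replace e->d
Total insertions: 2

2


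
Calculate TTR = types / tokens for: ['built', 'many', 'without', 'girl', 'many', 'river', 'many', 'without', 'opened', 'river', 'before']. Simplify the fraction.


Tokens: 11
Unique types: ('before', 'built', 'girl', 'many', 'opened', 'river', 'without') = 7
TTR = 7/11
Already in lowest terms.

7/11


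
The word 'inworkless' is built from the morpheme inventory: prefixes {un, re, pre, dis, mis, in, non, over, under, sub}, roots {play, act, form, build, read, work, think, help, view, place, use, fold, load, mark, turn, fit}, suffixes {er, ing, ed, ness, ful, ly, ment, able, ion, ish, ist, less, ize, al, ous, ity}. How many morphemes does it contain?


Segmenting 'inworkless' against the inventory:
  'in' -> prefix (morpheme 1)
  'work' -> root (morpheme 2)
  'less' -> suffix (morpheme 3)
Total morphemes: 3

3


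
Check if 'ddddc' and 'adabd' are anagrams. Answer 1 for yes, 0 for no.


Sort characters of 'ddddc': 'cdddd'
Sort characters of 'adabd': 'aabdd'
Sorted forms differ -> they are NOT anagrams
Result: 0

0


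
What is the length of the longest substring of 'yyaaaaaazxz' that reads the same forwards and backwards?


Scanning 'yyaaaaaazxz' for palindromic substrings.
Substring at positions 2-7: 'aaaaaa'.
Check: reverse('aaaaaa') = 'aaaaaa' -> palindrome confirmed.
Neighbouring characters ('y' / 'z') break symmetry, so it cannot extend further.
No longer palindromic substring exists; longest length = 6

6


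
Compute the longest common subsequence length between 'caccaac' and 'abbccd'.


DP table for LCS of 'caccaac' and 'abbccd':
       a  b  b  c  c  d
    0  0  0  0  0  0  0
  c 0  0  0  0  1  1  1
  a 0  1  1  1  1  1  1
  c 0  1  1  1  2  2  2
  c 0  1  1  1  2  3  3
  a 0  1  1  1  2  3  3
  a 0  1  1  1  2  3  3
  c 0  1  1  1  2  3  3
LCS: 'acc'
LCS length = 3

3


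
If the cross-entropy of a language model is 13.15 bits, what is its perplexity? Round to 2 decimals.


Perplexity formula: PP = 2^H
H = 13.15
PP = 2^13.15
Decompose: 2^13.15 = 2^13 * 2^0.15
2^13 = 8192, 2^0.15 ~ 1.1095695
PP ~ 8192 * 1.1095695 = 9089.5933440
Rounded to 2 decimals: 9089.59

9089.59


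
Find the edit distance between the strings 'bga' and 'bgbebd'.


Building DP table for s1='bga' (len 3) and s2='bgbebd' (len 6):
       b  g  b  e  b  d
    0  1  2  3  4  5  6
  b 1  0  1  2  3  4  5
  g 2  1  0  1  2  3  4
  a 3  2  1  1  2  3  4
Edit distance = dp[3][6] = 4

4


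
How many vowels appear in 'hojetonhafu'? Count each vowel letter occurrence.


Scanning each character of 'hojetonhafu':
  Position 1: 'h' -> consonant (running count: 0)
  Position 2: 'o' -> vowel (running count: 1)
  Position 3: 'j' -> consonant (running count: 1)
  Position 4: 'e' -> vowel (running count: 2)
  Position 5: 't' -> consonant (running count: 2)
  Position 6: 'o' -> vowel (running count: 3)
  Position 7: 'n' -> consonant (running count: 3)
  Position 8: 'h' -> consonant (running count: 3)
  Position 9: 'a' -> vowel (running count: 4)
  Position 10: 'f' -> consonant (running count: 4)
  Position 11: 'u' -> vowel (running count: 5)
Total vowels: 5

5


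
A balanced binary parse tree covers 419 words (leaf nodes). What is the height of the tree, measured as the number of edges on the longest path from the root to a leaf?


In a balanced binary tree with n leaves the deepest leaf is ceil(log2(n)) edges below the root.
log2(419) = 8.7108
ceil(8.7108) = 9
height (edges) = 9

9


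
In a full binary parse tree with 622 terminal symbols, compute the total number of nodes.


Leaf nodes (terminals): 622
Internal nodes = n - 1 = 622 - 1 = 621
Total = leaves + internal = 622 + 621 = 1243

1243


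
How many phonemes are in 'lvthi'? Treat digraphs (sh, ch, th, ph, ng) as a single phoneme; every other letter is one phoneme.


Parsing 'lvthi' greedily, digraphs first:
  'l' -> consonant phoneme (phonemes so far: 1)
  'v' -> consonant phoneme (phonemes so far: 2)
  'th' -> digraph (1 consonant phoneme) (phonemes so far: 3)
  'i' -> vowel phoneme (phonemes so far: 4)
Total phonemes: 4

4


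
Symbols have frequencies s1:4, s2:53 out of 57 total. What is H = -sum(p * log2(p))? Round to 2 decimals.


Computing entropy H = -sum(p_i * log2(p_i)):
  s1: p = 4/57 = 0.0702, -p*log2(p) = 0.2690
  s2: p = 53/57 = 0.9298, -p*log2(p) = 0.0976
H = sum of terms = 0.3666
Rounded to 2 decimals: 0.37

0.37


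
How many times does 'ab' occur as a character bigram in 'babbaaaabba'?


Scanning 'babbaaaabba' for bigram 'ab':
  Position 0: 'ba' -> no
  Position 1: 'ab' -> MATCH
  Position 2: 'bb' -> no
  Position 3: 'ba' -> no
  Position 4: 'aa' -> no
  Position 5: 'aa' -> no
  Position 6: 'aa' -> no
  Position 7: 'ab' -> MATCH
  Position 8: 'bb' -> no
  Position 9: 'ba' -> no
Total matches: 2

2


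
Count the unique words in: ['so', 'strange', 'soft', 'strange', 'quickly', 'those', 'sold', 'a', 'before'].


Listing all tokens and tracking unique types:
  Token 1: 'so' -> NEW (unique so far: 1)
  Token 2: 'strange' -> NEW (unique so far: 2)
  Token 3: 'soft' -> NEW (unique so far: 3)
  Token 4: 'strange' -> duplicate (unique so far: 3)
  Token 5: 'quickly' -> NEW (unique so far: 4)
  Token 6: 'those' -> NEW (unique so far: 5)
  Token 7: 'sold' -> NEW (unique so far: 6)
  Token 8: 'a' -> NEW (unique so far: 7)
  Token 9: 'before' -> NEW (unique so far: 8)
Unique types: ('a', 'before', 'quickly', 'so', 'soft', 'sold', 'strange', 'those')
Vocabulary size: 8

8


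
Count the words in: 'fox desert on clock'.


Counting words by splitting on spaces:
  Word 1: 'fox'
  Word 2: 'desert'
  Word 3: 'on'
  Word 4: 'clock'
Total words: 4

4


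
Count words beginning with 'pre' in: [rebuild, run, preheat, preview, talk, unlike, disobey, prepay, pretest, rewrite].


Checking each word for prefix 'pre':
  'rebuild' -> no (count: 0)
  'run' -> no (count: 0)
  'preheat' -> YES, starts with 'pre' (count: 1)
  'preview' -> YES, starts with 'pre' (count: 2)
  'talk' -> no (count: 2)
  'unlike' -> no (count: 2)
  'disobey' -> no (count: 2)
  'prepay' -> YES, starts with 'pre' (count: 3)
  'pretest' -> YES, starts with 'pre' (count: 4)
  'rewrite' -> no (count: 4)
Total with prefix 'pre': 4

4


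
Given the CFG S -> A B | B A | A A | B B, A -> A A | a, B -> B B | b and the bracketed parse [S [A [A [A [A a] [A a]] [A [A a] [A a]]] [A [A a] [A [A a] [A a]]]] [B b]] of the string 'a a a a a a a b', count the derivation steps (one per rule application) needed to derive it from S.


Every bracketed nonterminal node [X ...] in the tree is produced by exactly one rule application.
Reading the tree off as a leftmost derivation:
  Step 1: S  =>  A B   (applied S -> A B)
  Step 2: A B  =>  A A B   (applied A -> A A)
  Step 3: A A B  =>  A A A B   (applied A -> A A)
  Step 4: A A A B  =>  A A A A B   (applied A -> A A)
  Step 5: A A A A B  =>  a A A A B   (applied A -> a)
  Step 6: a A A A B  =>  a a A A B   (applied A -> a)
  Step 7: a a A A B  =>  a a A A A B   (applied A -> A A)
  Step 8: a a A A A B  =>  a a a A A B   (applied A -> a)
  Step 9: a a a A A B  =>  a a a a A B   (applied A -> a)
  Step 10: a a a a A B  =>  a a a a A A B   (applied A -> A A)
  Step 11: a a a a A A B  =>  a a a a a A B   (applied A -> a)
  Step 12: a a a a a A B  =>  a a a a a A A B   (applied A -> A A)
  Step 13: a a a a a A A B  =>  a a a a a a A B   (applied A -> a)
  Step 14: a a a a a a A B  =>  a a a a a a a B   (applied A -> a)
  Step 15: a a a a a a a B  =>  a a a a a a a b   (applied B -> b)
Final yield: a a a a a a a b
Total rewrite steps: 15

15


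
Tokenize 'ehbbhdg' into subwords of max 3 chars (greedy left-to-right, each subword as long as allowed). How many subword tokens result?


'ehbbhdg' has 7 characters.
Chunking with max size 3:
  Chunk 1: 'ehb' (positions 0-2)
  Chunk 2: 'bhd' (positions 3-5)
  Chunk 3: 'g' (positions 6-6)
Total chunks: ceil(7 / 3) = 3

3


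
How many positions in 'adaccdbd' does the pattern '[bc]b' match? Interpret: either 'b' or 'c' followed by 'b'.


Pattern: [bc]b means either 'b' or 'c' followed by 'b'.
Scanning 'adaccdbd' position-by-position:
  Pos 0: window 'ad' -> no
  Pos 1: window 'da' -> no
  Pos 2: window 'ac' -> no
  Pos 3: window 'cc' -> no
  Pos 4: window 'cd' -> no
  Pos 5: window 'db' -> no
  Pos 6: window 'bd' -> no
  Pos 7: window 'd' -> no
Total matches: 0

0


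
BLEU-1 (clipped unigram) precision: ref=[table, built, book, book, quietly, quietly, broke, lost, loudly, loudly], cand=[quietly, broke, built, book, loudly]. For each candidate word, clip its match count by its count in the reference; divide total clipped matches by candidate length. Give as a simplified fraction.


Reference word counts: {'book': 2, 'broke': 1, 'built': 1, 'lost': 1, 'loudly': 2, 'quietly': 2, 'table': 1}
Checking each candidate word (with clipping):
  'quietly' -> in reference (ref count 2, used 1/2) -> match (matches: 1)
  'broke' -> in reference (ref count 1, used 1/1) -> match (matches: 2)
  'built' -> in reference (ref count 1, used 1/1) -> match (matches: 3)
  'book' -> in reference (ref count 2, used 1/2) -> match (matches: 4)
  'loudly' -> in reference (ref count 2, used 1/2) -> match (matches: 5)
Clipped matches: 5, Candidate length: 5
Precision = 5/5 = 1

1


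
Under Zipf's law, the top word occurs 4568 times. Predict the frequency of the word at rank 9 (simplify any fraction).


Zipf's law: freq(rank) = f1 / rank
f1 = 4568, rank = 9
freq = 4568 / 9
GCD(4568, 9) = 1
Simplified: 4568/9

4568/9


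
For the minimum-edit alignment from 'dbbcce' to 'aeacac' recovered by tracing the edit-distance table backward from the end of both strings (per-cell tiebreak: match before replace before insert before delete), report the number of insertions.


Edit distance = 5. Backtracking from cell (6, 6) with preference match > replace > insert > delete,
then listing the resulting alignment 'dbbcce' -> 'aeacac' left to right:
  Step 1: replace d->a
  Step 2: replace b->e
  Step 3: replace b->a
  Step 4: keep 'c'
  Step 5: replace c->a
  Step 6: replace e->c
Total insertions: 0

0


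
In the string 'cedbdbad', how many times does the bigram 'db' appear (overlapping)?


Scanning 'cedbdbad' for bigram 'db':
  Position 0: 'ce' -> no
  Position 1: 'ed' -> no
  Position 2: 'db' -> MATCH
  Position 3: 'bd' -> no
  Position 4: 'db' -> MATCH
  Position 5: 'ba' -> no
  Position 6: 'ad' -> no
Total matches: 2

2


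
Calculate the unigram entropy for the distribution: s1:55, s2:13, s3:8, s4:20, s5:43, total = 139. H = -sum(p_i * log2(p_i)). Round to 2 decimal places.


Computing entropy H = -sum(p_i * log2(p_i)):
  s1: p = 55/139 = 0.3957, -p*log2(p) = 0.5293
  s2: p = 13/139 = 0.0935, -p*log2(p) = 0.3197
  s3: p = 8/139 = 0.0576, -p*log2(p) = 0.2371
  s4: p = 20/139 = 0.1439, -p*log2(p) = 0.4024
  s5: p = 43/139 = 0.3094, -p*log2(p) = 0.5236
H = sum of terms = 2.0121
Rounded to 2 decimals: 2.01

2.01


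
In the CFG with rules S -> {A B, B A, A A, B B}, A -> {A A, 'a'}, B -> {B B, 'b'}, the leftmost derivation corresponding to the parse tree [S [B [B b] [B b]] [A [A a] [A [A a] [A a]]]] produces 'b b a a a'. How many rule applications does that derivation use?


Every bracketed nonterminal node [X ...] in the tree is produced by exactly one rule application.
Reading the tree off as a leftmost derivation:
  Step 1: S  =>  B A   (applied S -> B A)
  Step 2: B A  =>  B B A   (applied B -> B B)
  Step 3: B B A  =>  b B A   (applied B -> b)
  Step 4: b B A  =>  b b A   (applied B -> b)
  Step 5: b b A  =>  b b A A   (applied A -> A A)
  Step 6: b b A A  =>  b b a A   (applied A -> a)
  Step 7: b b a A  =>  b b a A A   (applied A -> A A)
  Step 8: b b a A A  =>  b b a a A   (applied A -> a)
  Step 9: b b a a A  =>  b b a a a   (applied A -> a)
Final yield: b b a a a
Total rewrite steps: 9

9


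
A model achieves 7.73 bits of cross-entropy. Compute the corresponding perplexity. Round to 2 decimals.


Perplexity formula: PP = 2^H
H = 7.73
PP = 2^7.73
Decompose: 2^7.73 = 2^7 * 2^0.73
2^7 = 128, 2^0.73 ~ 1.6586391
PP ~ 128 * 1.6586391 = 212.3058048
Rounded to 2 decimals: 212.31

212.31


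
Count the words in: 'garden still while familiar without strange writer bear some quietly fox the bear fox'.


Counting words by splitting on spaces:
  Word 1: 'garden'
  Word 2: 'still'
  Word 3: 'while'
  Word 4: 'familiar'
  Word 5: 'without'
  Word 6: 'strange'
  Word 7: 'writer'
  Word 8: 'bear'
  Word 9: 'some'
  Word 10: 'quietly'
  Word 11: 'fox'
  Word 12: 'the'
  Word 13: 'bear'
  Word 14: 'fox'
Total words: 14

14


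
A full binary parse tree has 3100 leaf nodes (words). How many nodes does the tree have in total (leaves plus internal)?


Leaf nodes (terminals): 3100
Internal nodes = n - 1 = 3100 - 1 = 3099
Total = leaves + internal = 3100 + 3099 = 6199

6199


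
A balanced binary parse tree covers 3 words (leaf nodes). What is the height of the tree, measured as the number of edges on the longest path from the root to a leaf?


In a balanced binary tree with n leaves the deepest leaf is ceil(log2(n)) edges below the root.
log2(3) = 1.5850
ceil(1.5850) = 2
height (edges) = 2

2


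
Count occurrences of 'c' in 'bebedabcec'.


Scanning 'bebedabcec' for 'c':
  Position 7: 'c' -> MATCH (count: 1)
  Position 9: 'c' -> MATCH (count: 2)
Total occurrences of 'c': 2

2


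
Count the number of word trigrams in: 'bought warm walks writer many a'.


Word trigrams from [6] words:
  Trigram 1: (bought warm walks)
  Trigram 2: (warm walks writer)
  Trigram 3: (walks writer many)
  Trigram 4: (writer many a)
Total word trigrams: 6 - 2 = 4

4


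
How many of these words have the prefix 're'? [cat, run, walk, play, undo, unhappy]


Checking each word for prefix 're':
  'cat' -> no (count: 0)
  'run' -> no (count: 0)
  'walk' -> no (count: 0)
  'play' -> no (count: 0)
  'undo' -> no (count: 0)
  'unhappy' -> no (count: 0)
Total with prefix 're': 0

0


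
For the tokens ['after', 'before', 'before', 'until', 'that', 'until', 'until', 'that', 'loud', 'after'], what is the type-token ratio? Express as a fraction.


Tokens: 10
Unique types: ('after', 'before', 'loud', 'that', 'until') = 5
TTR = 5/10
Simplify: divide both by 5 -> 1/2
TTR = 1/2

1/2


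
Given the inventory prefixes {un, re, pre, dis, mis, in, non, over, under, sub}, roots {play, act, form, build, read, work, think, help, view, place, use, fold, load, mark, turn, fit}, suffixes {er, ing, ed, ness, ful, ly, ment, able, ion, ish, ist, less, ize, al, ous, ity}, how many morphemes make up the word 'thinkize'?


Segmenting 'thinkize' against the inventory:
  'think' -> root (morpheme 1)
  'ize' -> suffix (morpheme 2)
Total morphemes: 2

2


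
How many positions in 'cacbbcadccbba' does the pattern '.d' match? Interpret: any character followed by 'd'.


Pattern: .d means any character followed by 'd'.
Scanning 'cacbbcadccbba' position-by-position:
  Pos 0: window 'ca' -> no
  Pos 1: window 'ac' -> no
  Pos 2: window 'cb' -> no
  Pos 3: window 'bb' -> no
  Pos 4: window 'bc' -> no
  Pos 5: window 'ca' -> no
  Pos 6: window 'ad' -> MATCH
  Pos 7: window 'dc' -> no
  Pos 8: window 'cc' -> no
  Pos 9: window 'cb' -> no
  Pos 10: window 'bb' -> no
  Pos 11: window 'ba' -> no
  Pos 12: window 'a' -> no
Total matches: 1

1


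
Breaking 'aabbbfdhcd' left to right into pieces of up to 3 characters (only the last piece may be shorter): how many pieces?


'aabbbfdhcd' has 10 characters.
Chunking with max size 3:
  Chunk 1: 'aab' (positions 0-2)
  Chunk 2: 'bbf' (positions 3-5)
  Chunk 3: 'dhc' (positions 6-8)
  Chunk 4: 'd' (positions 9-9)
Total chunks: ceil(10 / 3) = 4

4


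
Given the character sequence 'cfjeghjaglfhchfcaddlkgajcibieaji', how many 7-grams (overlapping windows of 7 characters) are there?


String 'cfjeghjaglfhchfcaddlkgajcibieaji' has length L = 32.
Number of overlapping n-grams = L - n + 1
Substituting: 32 - 7 + 1 = 26

26


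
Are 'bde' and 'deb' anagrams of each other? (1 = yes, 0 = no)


Sort characters of 'bde': 'bde'
Sort characters of 'deb': 'bde'
Sorted forms match -> they ARE anagrams
Result: 1

1


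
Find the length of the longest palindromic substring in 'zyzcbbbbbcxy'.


Scanning 'zyzcbbbbbcxy' for palindromic substrings.
Substring at positions 3-9: 'cbbbbbc'.
Check: reverse('cbbbbbc') = 'cbbbbbc' -> palindrome confirmed.
Neighbouring characters ('z' / 'x') break symmetry, so it cannot extend further.
No longer palindromic substring exists; longest length = 7

7


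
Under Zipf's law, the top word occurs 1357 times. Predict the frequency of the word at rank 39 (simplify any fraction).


Zipf's law: freq(rank) = f1 / rank
f1 = 1357, rank = 39
freq = 1357 / 39
GCD(1357, 39) = 1
Simplified: 1357/39

1357/39


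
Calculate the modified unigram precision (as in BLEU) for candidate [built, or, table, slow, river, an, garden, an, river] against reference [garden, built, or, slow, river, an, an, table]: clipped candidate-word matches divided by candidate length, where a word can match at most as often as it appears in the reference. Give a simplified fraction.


Reference word counts: {'an': 2, 'built': 1, 'garden': 1, 'or': 1, 'river': 1, 'slow': 1, 'table': 1}
Checking each candidate word (with clipping):
  'built' -> in reference (ref count 1, used 1/1) -> match (matches: 1)
  'or' -> in reference (ref count 1, used 1/1) -> match (matches: 2)
  'table' -> in reference (ref count 1, used 1/1) -> match (matches: 3)
  'slow' -> in reference (ref count 1, used 1/1) -> match (matches: 4)
  'river' -> in reference (ref count 1, used 1/1) -> match (matches: 5)
  'an' -> in reference (ref count 2, used 1/2) -> match (matches: 6)
  'garden' -> in reference (ref count 1, used 1/1) -> match (matches: 7)
  'an' -> in reference (ref count 2, used 2/2) -> match (matches: 8)
  'river' -> ref count 1 already used up (1/1) -> clipped, no match (matches: 8)
Clipped matches: 8, Candidate length: 9
Precision = 8/9

8/9


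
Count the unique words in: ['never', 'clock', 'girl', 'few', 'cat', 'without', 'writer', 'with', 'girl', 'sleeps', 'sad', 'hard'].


Listing all tokens and tracking unique types:
  Token 1: 'never' -> NEW (unique so far: 1)
  Token 2: 'clock' -> NEW (unique so far: 2)
  Token 3: 'girl' -> NEW (unique so far: 3)
  Token 4: 'few' -> NEW (unique so far: 4)
  Token 5: 'cat' -> NEW (unique so far: 5)
  Token 6: 'without' -> NEW (unique so far: 6)
  Token 7: 'writer' -> NEW (unique so far: 7)
  Token 8: 'with' -> NEW (unique so far: 8)
  Token 9: 'girl' -> duplicate (unique so far: 8)
  Token 10: 'sleeps' -> NEW (unique so far: 9)
  Token 11: 'sad' -> NEW (unique so far: 10)
  Token 12: 'hard' -> NEW (unique so far: 11)
Unique types: ('cat', 'clock', 'few', 'girl', 'hard', 'never', 'sad', 'sleeps', 'with', 'without', 'writer')
Vocabulary size: 11

11


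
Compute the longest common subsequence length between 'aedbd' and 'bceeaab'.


DP table for LCS of 'aedbd' and 'bceeaab':
       b  c  e  e  a  a  b
    0  0  0  0  0  0  0  0
  a 0  0  0  0  0  1  1  1
  e 0  0  0  1  1  1  1  1
  d 0  0  0  1  1  1  1  1
  b 0  1  1  1  1  1  1  2
  d 0  1  1  1  1  1  1  2
LCS: 'ab'
LCS length = 2

2


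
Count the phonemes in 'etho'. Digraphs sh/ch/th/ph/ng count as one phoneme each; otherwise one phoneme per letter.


Parsing 'etho' greedily, digraphs first:
  'e' -> vowel phoneme (phonemes so far: 1)
  'th' -> digraph (1 consonant phoneme) (phonemes so far: 2)
  'o' -> vowel phoneme (phonemes so far: 3)
Total phonemes: 3

3


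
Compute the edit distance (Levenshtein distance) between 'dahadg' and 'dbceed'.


Building DP table for s1='dahadg' (len 6) and s2='dbceed' (len 6):
       d  b  c  e  e  d
    0  1  2  3  4  5  6
  d 1  0  1  2  3  4  5
  a 2  1  1  2  3  4  5
  h 3  2  2  2  3  4  5
  a 4  3  3  3  3  4  5
  d 5  4  4  4  4  4  4
  g 6  5  5  5  5  5  5
Edit distance = dp[6][6] = 5

5


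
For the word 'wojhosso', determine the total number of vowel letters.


Scanning each character of 'wojhosso':
  Position 1: 'w' -> consonant (running count: 0)
  Position 2: 'o' -> vowel (running count: 1)
  Position 3: 'j' -> consonant (running count: 1)
  Position 4: 'h' -> consonant (running count: 1)
  Position 5: 'o' -> vowel (running count: 2)
  Position 6: 's' -> consonant (running count: 2)
  Position 7: 's' -> consonant (running count: 2)
  Position 8: 'o' -> vowel (running count: 3)
Total vowels: 3

3


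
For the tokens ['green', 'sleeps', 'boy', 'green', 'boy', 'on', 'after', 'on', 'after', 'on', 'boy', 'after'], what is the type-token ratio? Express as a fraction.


Tokens: 12
Unique types: ('after', 'boy', 'green', 'on', 'sleeps') = 5
TTR = 5/12
Already in lowest terms.

5/12


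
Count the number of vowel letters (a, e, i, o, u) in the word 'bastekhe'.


Scanning each character of 'bastekhe':
  Position 1: 'b' -> consonant (running count: 0)
  Position 2: 'a' -> vowel (running count: 1)
  Position 3: 's' -> consonant (running count: 1)
  Position 4: 't' -> consonant (running count: 1)
  Position 5: 'e' -> vowel (running count: 2)
  Position 6: 'k' -> consonant (running count: 2)
  Position 7: 'h' -> consonant (running count: 2)
  Position 8: 'e' -> vowel (running count: 3)
Total vowels: 3

3


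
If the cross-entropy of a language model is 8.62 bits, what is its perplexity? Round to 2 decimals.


Perplexity formula: PP = 2^H
H = 8.62
PP = 2^8.62
Decompose: 2^8.62 = 2^8 * 2^0.62
2^8 = 256, 2^0.62 ~ 1.5368752
PP ~ 256 * 1.5368752 = 393.4400512
Rounded to 2 decimals: 393.44

393.44


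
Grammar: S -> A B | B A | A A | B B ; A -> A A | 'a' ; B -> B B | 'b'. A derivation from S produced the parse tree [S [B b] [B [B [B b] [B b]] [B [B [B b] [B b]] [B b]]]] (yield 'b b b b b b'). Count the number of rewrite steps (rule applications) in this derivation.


Every bracketed nonterminal node [X ...] in the tree is produced by exactly one rule application.
Reading the tree off as a leftmost derivation:
  Step 1: S  =>  B B   (applied S -> B B)
  Step 2: B B  =>  b B   (applied B -> b)
  Step 3: b B  =>  b B B   (applied B -> B B)
  Step 4: b B B  =>  b B B B   (applied B -> B B)
  Step 5: b B B B  =>  b b B B   (applied B -> b)
  Step 6: b b B B  =>  b b b B   (applied B -> b)
  Step 7: b b b B  =>  b b b B B   (applied B -> B B)
  Step 8: b b b B B  =>  b b b B B B   (applied B -> B B)
  Step 9: b b b B B B  =>  b b b b B B   (applied B -> b)
  Step 10: b b b b B B  =>  b b b b b B   (applied B -> b)
  Step 11: b b b b b B  =>  b b b b b b   (applied B -> b)
Final yield: b b b b b b
Total rewrite steps: 11

11


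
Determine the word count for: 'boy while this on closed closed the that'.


Counting words by splitting on spaces:
  Word 1: 'boy'
  Word 2: 'while'
  Word 3: 'this'
  Word 4: 'on'
  Word 5: 'closed'
  Word 6: 'closed'
  Word 7: 'the'
  Word 8: 'that'
Total words: 8

8


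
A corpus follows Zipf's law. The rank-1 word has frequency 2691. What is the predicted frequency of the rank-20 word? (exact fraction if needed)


Zipf's law: freq(rank) = f1 / rank
f1 = 2691, rank = 20
freq = 2691 / 20
GCD(2691, 20) = 1
Simplified: 2691/20

2691/20


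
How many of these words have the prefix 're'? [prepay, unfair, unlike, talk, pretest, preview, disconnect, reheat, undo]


Checking each word for prefix 're':
  'prepay' -> no (count: 0)
  'unfair' -> no (count: 0)
  'unlike' -> no (count: 0)
  'talk' -> no (count: 0)
  'pretest' -> no (count: 0)
  'preview' -> no (count: 0)
  'disconnect' -> no (count: 0)
  'reheat' -> YES, starts with 're' (count: 1)
  'undo' -> no (count: 1)
Total with prefix 're': 1

1


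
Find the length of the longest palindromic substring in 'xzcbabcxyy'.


Scanning 'xzcbabcxyy' for palindromic substrings.
Substring at positions 2-6: 'cbabc'.
Check: reverse('cbabc') = 'cbabc' -> palindrome confirmed.
Neighbouring characters ('z' / 'x') break symmetry, so it cannot extend further.
No longer palindromic substring exists; longest length = 5

5


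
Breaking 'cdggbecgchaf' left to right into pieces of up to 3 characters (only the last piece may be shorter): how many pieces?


'cdggbecgchaf' has 12 characters.
Chunking with max size 3:
  Chunk 1: 'cdg' (positions 0-2)
  Chunk 2: 'gbe' (positions 3-5)
  Chunk 3: 'cgc' (positions 6-8)
  Chunk 4: 'haf' (positions 9-11)
Total chunks: ceil(12 / 3) = 4

4


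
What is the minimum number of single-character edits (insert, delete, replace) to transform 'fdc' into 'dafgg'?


Building DP table for s1='fdc' (len 3) and s2='dafgg' (len 5):
       d  a  f  g  g
    0  1  2  3  4  5
  f 1  1  2  2  3  4
  d 2  1  2  3  3  4
  c 3  2  2  3  4  4
Edit distance = dp[3][5] = 4

4


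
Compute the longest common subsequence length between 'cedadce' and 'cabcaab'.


DP table for LCS of 'cedadce' and 'cabcaab':
       c  a  b  c  a  a  b
    0  0  0  0  0  0  0  0
  c 0  1  1  1  1  1  1  1
  e 0  1  1  1  1  1  1  1
  d 0  1  1  1  1  1  1  1
  a 0  1  2  2  2  2  2  2
  d 0  1  2  2  2  2  2  2
  c 0  1  2  2  3  3  3  3
  e 0  1  2  2  3  3  3  3
LCS: 'cac'
LCS length = 3

3


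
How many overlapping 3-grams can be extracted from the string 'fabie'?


String 'fabie' has length L = 5.
Number of overlapping n-grams = L - n + 1
Substituting: 5 - 3 + 1 = 3

3


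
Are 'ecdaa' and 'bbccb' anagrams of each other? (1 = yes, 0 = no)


Sort characters of 'ecdaa': 'aacde'
Sort characters of 'bbccb': 'bbbcc'
Sorted forms differ -> they are NOT anagrams
Result: 0

0


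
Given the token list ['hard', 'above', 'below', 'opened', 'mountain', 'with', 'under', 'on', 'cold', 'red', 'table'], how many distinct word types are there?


Listing all tokens and tracking unique types:
  Token 1: 'hard' -> NEW (unique so far: 1)
  Token 2: 'above' -> NEW (unique so far: 2)
  Token 3: 'below' -> NEW (unique so far: 3)
  Token 4: 'opened' -> NEW (unique so far: 4)
  Token 5: 'mountain' -> NEW (unique so far: 5)
  Token 6: 'with' -> NEW (unique so far: 6)
  Token 7: 'under' -> NEW (unique so far: 7)
  Token 8: 'on' -> NEW (unique so far: 8)
  Token 9: 'cold' -> NEW (unique so far: 9)
  Token 10: 'red' -> NEW (unique so far: 10)
  Token 11: 'table' -> NEW (unique so far: 11)
Unique types: ('above', 'below', 'cold', 'hard', 'mountain', 'on', 'opened', 'red', 'table', 'under', 'with')
Vocabulary size: 11

11


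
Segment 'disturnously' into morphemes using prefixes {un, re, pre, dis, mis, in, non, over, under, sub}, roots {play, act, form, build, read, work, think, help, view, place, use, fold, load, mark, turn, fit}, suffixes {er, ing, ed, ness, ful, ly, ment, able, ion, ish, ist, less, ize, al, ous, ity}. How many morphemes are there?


Segmenting 'disturnously' against the inventory:
  'dis' -> prefix (morpheme 1)
  'turn' -> root (morpheme 2)
  'ous' -> suffix (morpheme 3)
  'ly' -> suffix (morpheme 4)
Total morphemes: 4

4


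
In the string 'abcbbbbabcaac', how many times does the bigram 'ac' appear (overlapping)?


Scanning 'abcbbbbabcaac' for bigram 'ac':
  Position 0: 'ab' -> no
  Position 1: 'bc' -> no
  Position 2: 'cb' -> no
  Position 3: 'bb' -> no
  Position 4: 'bb' -> no
  Position 5: 'bb' -> no
  Position 6: 'ba' -> no
  Position 7: 'ab' -> no
  Position 8: 'bc' -> no
  Position 9: 'ca' -> no
  Position 10: 'aa' -> no
  Position 11: 'ac' -> MATCH
Total matches: 1

1


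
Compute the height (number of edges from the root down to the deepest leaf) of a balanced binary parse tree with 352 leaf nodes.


In a balanced binary tree with n leaves the deepest leaf is ceil(log2(n)) edges below the root.
log2(352) = 8.4594
ceil(8.4594) = 9
height (edges) = 9

9


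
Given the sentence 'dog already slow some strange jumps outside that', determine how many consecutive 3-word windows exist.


Word trigrams from [8] words:
  Trigram 1: (dog already slow)
  Trigram 2: (already slow some)
  Trigram 3: (slow some strange)
  Trigram 4: (some strange jumps)
  Trigram 5: (strange jumps outside)
  Trigram 6: (jumps outside that)
Total word trigrams: 8 - 2 = 6

6


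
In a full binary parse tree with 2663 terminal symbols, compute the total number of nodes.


Leaf nodes (terminals): 2663
Internal nodes = n - 1 = 2663 - 1 = 2662
Total = leaves + internal = 2663 + 2662 = 5325

5325


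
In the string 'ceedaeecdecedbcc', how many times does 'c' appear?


Scanning 'ceedaeecdecedbcc' for 'c':
  Position 0: 'c' -> MATCH (count: 1)
  Position 7: 'c' -> MATCH (count: 2)
  Position 10: 'c' -> MATCH (count: 3)
  Position 14: 'c' -> MATCH (count: 4)
  Position 15: 'c' -> MATCH (count: 5)
Total occurrences of 'c': 5

5


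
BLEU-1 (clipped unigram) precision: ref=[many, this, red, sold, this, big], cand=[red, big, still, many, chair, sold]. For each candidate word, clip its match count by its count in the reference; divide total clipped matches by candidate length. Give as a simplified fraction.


Reference word counts: {'big': 1, 'many': 1, 'red': 1, 'sold': 1, 'this': 2}
Checking each candidate word (with clipping):
  'red' -> in reference (ref count 1, used 1/1) -> match (matches: 1)
  'big' -> in reference (ref count 1, used 1/1) -> match (matches: 2)
  'still' -> not in reference -> no match (matches: 2)
  'many' -> in reference (ref count 1, used 1/1) -> match (matches: 3)
  'chair' -> not in reference -> no match (matches: 3)
  'sold' -> in reference (ref count 1, used 1/1) -> match (matches: 4)
Clipped matches: 4, Candidate length: 6
Precision = 4/6 = 2/3

2/3


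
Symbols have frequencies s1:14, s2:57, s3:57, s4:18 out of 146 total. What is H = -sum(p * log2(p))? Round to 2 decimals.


Computing entropy H = -sum(p_i * log2(p_i)):
  s1: p = 14/146 = 0.0959, -p*log2(p) = 0.3243
  s2: p = 57/146 = 0.3904, -p*log2(p) = 0.5298
  s3: p = 57/146 = 0.3904, -p*log2(p) = 0.5298
  s4: p = 18/146 = 0.1233, -p*log2(p) = 0.3723
H = sum of terms = 1.7562
Rounded to 2 decimals: 1.76

1.76


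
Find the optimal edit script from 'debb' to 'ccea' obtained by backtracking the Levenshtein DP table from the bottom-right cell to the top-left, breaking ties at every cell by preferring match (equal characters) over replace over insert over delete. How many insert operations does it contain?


Edit distance = 4. Backtracking from cell (4, 4) with preference match > replace > insert > delete,
then listing the resulting alignment 'debb' -> 'ccea' left to right:
  Step 1: replace d->c
  Step 2: replace e->c
  Step 3: replace b->e
  Step 4: replace b->a
Total insertions: 0

0


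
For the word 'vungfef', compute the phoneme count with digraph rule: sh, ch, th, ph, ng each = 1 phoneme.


Parsing 'vungfef' greedily, digraphs first:
  'v' -> consonant phoneme (phonemes so far: 1)
  'u' -> vowel phoneme (phonemes so far: 2)
  'ng' -> digraph (1 consonant phoneme) (phonemes so far: 3)
  'f' -> consonant phoneme (phonemes so far: 4)
  'e' -> vowel phoneme (phonemes so far: 5)
  'f' -> consonant phoneme (phonemes so far: 6)
Total phonemes: 6

6


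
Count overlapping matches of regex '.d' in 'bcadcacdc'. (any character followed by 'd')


Pattern: .d means any character followed by 'd'.
Scanning 'bcadcacdc' position-by-position:
  Pos 0: window 'bc' -> no
  Pos 1: window 'ca' -> no
  Pos 2: window 'ad' -> MATCH
  Pos 3: window 'dc' -> no
  Pos 4: window 'ca' -> no
  Pos 5: window 'ac' -> no
  Pos 6: window 'cd' -> MATCH
  Pos 7: window 'dc' -> no
  Pos 8: window 'c' -> no
Total matches: 2

2


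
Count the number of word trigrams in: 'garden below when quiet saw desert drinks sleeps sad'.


Word trigrams from [9] words:
  Trigram 1: (garden below when)
  Trigram 2: (below when quiet)
  Trigram 3: (when quiet saw)
  Trigram 4: (quiet saw desert)
  Trigram 5: (saw desert drinks)
  Trigram 6: (desert drinks sleeps)
  Trigram 7: (drinks sleeps sad)
Total word trigrams: 9 - 2 = 7

7


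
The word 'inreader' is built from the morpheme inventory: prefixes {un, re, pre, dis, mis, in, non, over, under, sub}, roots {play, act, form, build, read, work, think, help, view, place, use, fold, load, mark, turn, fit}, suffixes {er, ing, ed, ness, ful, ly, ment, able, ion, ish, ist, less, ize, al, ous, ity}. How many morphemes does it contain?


Segmenting 'inreader' against the inventory:
  'in' -> prefix (morpheme 1)
  'read' -> root (morpheme 2)
  'er' -> suffix (morpheme 3)
Total morphemes: 3

3


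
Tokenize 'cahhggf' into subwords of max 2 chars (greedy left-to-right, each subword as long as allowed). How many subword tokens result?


'cahhggf' has 7 characters.
Chunking with max size 2:
  Chunk 1: 'ca' (positions 0-1)
  Chunk 2: 'hh' (positions 2-3)
  Chunk 3: 'gg' (positions 4-5)
  Chunk 4: 'f' (positions 6-6)
Total chunks: ceil(7 / 2) = 4

4


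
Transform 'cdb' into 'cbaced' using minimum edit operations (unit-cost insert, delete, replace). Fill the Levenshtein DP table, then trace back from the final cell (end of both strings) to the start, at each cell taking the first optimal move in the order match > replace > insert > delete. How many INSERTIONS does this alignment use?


Edit distance = 5. Backtracking from cell (3, 6) with preference match > replace > insert > delete,
then listing the resulting alignment 'cdb' -> 'cbaced' left to right:
  Step 1: insert 'c' [insertion #1]
  Step 2: insert 'b' [insertion #2]
  Step 3: insert 'a' [insertion #3]
  Step 4: keep 'c'
  Step 5: replace d->e
  Step 6: replace b->d
Total insertions: 3

3


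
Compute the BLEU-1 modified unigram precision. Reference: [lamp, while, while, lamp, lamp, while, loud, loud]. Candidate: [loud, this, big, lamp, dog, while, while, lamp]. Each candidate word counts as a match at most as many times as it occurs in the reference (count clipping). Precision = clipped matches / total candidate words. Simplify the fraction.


Reference word counts: {'lamp': 3, 'loud': 2, 'while': 3}
Checking each candidate word (with clipping):
  'loud' -> in reference (ref count 2, used 1/2) -> match (matches: 1)
  'this' -> not in reference -> no match (matches: 1)
  'big' -> not in reference -> no match (matches: 1)
  'lamp' -> in reference (ref count 3, used 1/3) -> match (matches: 2)
  'dog' -> not in reference -> no match (matches: 2)
  'while' -> in reference (ref count 3, used 1/3) -> match (matches: 3)
  'while' -> in reference (ref count 3, used 2/3) -> match (matches: 4)
  'lamp' -> in reference (ref count 3, used 2/3) -> match (matches: 5)
Clipped matches: 5, Candidate length: 8
Precision = 5/8

5/8


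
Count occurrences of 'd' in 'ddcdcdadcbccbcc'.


Scanning 'ddcdcdadcbccbcc' for 'd':
  Position 0: 'd' -> MATCH (count: 1)
  Position 1: 'd' -> MATCH (count: 2)
  Position 3: 'd' -> MATCH (count: 3)
  Position 5: 'd' -> MATCH (count: 4)
  Position 7: 'd' -> MATCH (count: 5)
Total occurrences of 'd': 5

5


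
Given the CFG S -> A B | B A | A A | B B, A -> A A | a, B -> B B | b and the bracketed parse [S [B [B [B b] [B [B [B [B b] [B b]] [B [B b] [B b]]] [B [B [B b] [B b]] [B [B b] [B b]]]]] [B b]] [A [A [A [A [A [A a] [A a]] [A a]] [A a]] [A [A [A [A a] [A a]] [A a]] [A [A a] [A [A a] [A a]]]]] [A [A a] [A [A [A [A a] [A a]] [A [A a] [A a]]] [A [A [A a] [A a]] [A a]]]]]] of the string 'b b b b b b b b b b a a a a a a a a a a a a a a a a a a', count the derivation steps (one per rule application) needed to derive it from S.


Every bracketed nonterminal node [X ...] in the tree is produced by exactly one rule application.
Reading the tree off as a leftmost derivation:
  Step 1: S  =>  B A   (applied S -> B A)
  Step 2: B A  =>  B B A   (applied B -> B B)
  Step 3: B B A  =>  B B B A   (applied B -> B B)
  Step 4: B B B A  =>  b B B A   (applied B -> b)
  Step 5: b B B A  =>  b B B B A   (applied B -> B B)
  Step 6: b B B B A  =>  b B B B B A   (applied B -> B B)
  Step 7: b B B B B A  =>  b B B B B B A   (applied B -> B B)
  Step 8: b B B B B B A  =>  b b B B B B A   (applied B -> b)
  Step 9: b b B B B B A  =>  b b b B B B A   (applied B -> b)
  Step 10: b b b B B B A  =>  b b b B B B B A   (applied B -> B B)
  Step 11: b b b B B B B A  =>  b b b b B B B A   (applied B -> b)
  Step 12: b b b b B B B A  =>  b b b b b B B A   (applied B -> b)
  Step 13: b b b b b B B A  =>  b b b b b B B B A   (applied B -> B B)
  Step 14: b b b b b B B B A  =>  b b b b b B B B B A   (applied B -> B B)
  Step 15: b b b b b B B B B A  =>  b b b b b b B B B A   (applied B -> b)
  Step 16: b b b b b b B B B A  =>  b b b b b b b B B A   (applied B -> b)
  Step 17: b b b b b b b B B A  =>  b b b b b b b B B B A   (applied B -> B B)
  Step 18: b b b b b b b B B B A  =>  b b b b b b b b B B A   (applied B -> b)
  Step 19: b b b b b b b b B B A  =>  b b b b b b b b b B A   (applied B -> b)
  Step 20: b b b b b b b b b B A  =>  b b b b b b b b b b A   (applied B -> b)
  Step 21: b b b b b b b b b b A  =>  b b b b b b b b b b A A   (applied A -> A A)
  Step 22: b b b b b b b b b b A A  =>  b b b b b b b b b b A A A   (applied A -> A A)
  Step 23: b b b b b b b b b b A A A  =>  b b b b b b b b b b A A A A   (applied A -> A A)
  Step 24: b b b b b b b b b b A A A A  =>  b b b b b b b b b b A A A A A   (applied A -> A A)
  Step 25: b b b b b b b b b b A A A A A  =>  b b b b b b b b b b A A A A A A   (applied A -> A A)
  Step 26: b b b b b b b b b b A A A A A A  =>  b b b b b b b b b b a A A A A A   (applied A -> a)
  Step 27: b b b b b b b b b b a A A A A A  =>  b b b b b b b b b b a a A A A A   (applied A -> a)
  Step 28: b b b b b b b b b b a a A A A A  =>  b b b b b b b b b b a a a A A A   (applied A -> a)
  Step 29: b b b b b b b b b b a a a A A A  =>  b b b b b b b b b b a a a a A A   (applied A -> a)
  Step 30: b b b b b b b b b b a a a a A A  =>  b b b b b b b b b b a a a a A A A   (applied A -> A A)
  Step 31: b b b b b b b b b b a a a a A A A  =>  b b b b b b b b b b a a a a A A A A   (applied A -> A A)
  Step 32: b b b b b b b b b b a a a a A A A A  =>  b b b b b b b b b b a a a a A A A A A   (applied A -> A A)
  Step 33: b b b b b b b b b b a a a a A A A A A  =>  b b b b b b b b b b a a a a a A A A A   (applied A -> a)
  Step 34: b b b b b b b b b b a a a a a A A A A  =>  b b b b b b b b b b a a a a a a A A A   (applied A -> a)
  Step 35: b b b b b b b b b b a a a a a a A A A  =>  b b b b b b b b b b a a a a a a a A A   (applied A -> a)
  Step 36: b b b b b b b b b b a a a a a a a A A  =>  b b b b b b b b b b a a a a a a a A A A   (applied A -> A A)
  Step 37: b b b b b b b b b b a a a a a a a A A A  =>  b b b b b b b b b b a a a a a a a a A A   (applied A -> a)
  Step 38: b b b b b b b b b b a a a a a a a a A A  =>  b b b b b b b b b b a a a a a a a a A A A   (applied A -> A A)
  Step 39: b b b b b b b b b b a a a a a a a a A A A  =>  b b b b b b b b b b a a a a a a a a a A A   (applied A -> a)
  Step 40: b b b b b b b b b b a a a a a a a a a A A  =>  b b b b b b b b b b a a a a a a a a a a A   (applied A -> a)
  Step 41: b b b b b b b b b b a a a a a a a a a a A  =>  b b b b b b b b b b a a a a a a a a a a A A   (applied A -> A A)
  Step 42: b b b b b b b b b b a a a a a a a a a a A A  =>  b b b b b b b b b b a a a a a a a a a a a A   (applied A -> a)
  Step 43: b b b b b b b b b b a a a a a a a a a a a A  =>  b b b b b b b b b b a a a a a a a a a a a A A   (applied A -> A A)
  Step 44: b b b b b b b b b b a a a a a a a a a a a A A  =>  b b b b b b b b b b a a a a a a a a a a a A A A   (applied A -> A A)
  Step 45: b b b b b b b b b b a a a a a a a a a a a A A A  =>  b b b b b b b b b b a a a a a a a a a a a A A A A   (applied A -> A A)
  Step 46: b b b b b b b b b b a a a a a a a a a a a A A A A  =>  b b b b b b b b b b a a a a a a a a a a a a A A A   (applied A -> a)
  Step 47: b b b b b b b b b b a a a a a a a a a a a a A A A  =>  b b b b b b b b b b a a a a a a a a a a a a a A A   (applied A -> a)
  Step 48: b b b b b b b b b b a a a a a a a a a a a a a A A  =>  b b b b b b b b b b a a a a a a a a a a a a a A A A   (applied A -> A A)
  Step 49: b b b b b b b b b b a a a a a a a a a a a a a A A A  =>  b b b b b b b b b b a a a a a a a a a a a a a a A A   (applied A -> a)
  Step 50: b b b b b b b b b b a a a a a a a a a a a a a a A A  =>  b b b b b b b b b b a a a a a a a a a a a a a a a A   (applied A -> a)
  Step 51: b b b b b b b b b b a a a a a a a a a a a a a a a A  =>  b b b b b b b b b b a a a a a a a a a a a a a a a A A   (applied A -> A A)
  Step 52: b b b b b b b b b b a a a a a a a a a a a a a a a A A  =>  b b b b b b b b b b a a a a a a a a a a a a a a a A A A   (applied A -> A A)
  Step 53: b b b b b b b b b b a a a a a a a a a a a a a a a A A A  =>  b b b b b b b b b b a a a a a a a a a a a a a a a a A A   (applied A -> a)
  Step 54: b b b b b b b b b b a a a a a a a a a a a a a a a a A A  =>  b b b b b b b b b b a a a a a a a a a a a a a a a a a A   (applied A -> a)
  Step 55: b b b b b b b b b b a a a a a a a a a a a a a a a a a A  =>  b b b b b b b b b b a a a a a a a a a a a a a a a a a a   (applied A -> a)
Final yield: b b b b b b b b b b a a a a a a a a a a a a a a a a a a
Total rewrite steps: 55

55
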